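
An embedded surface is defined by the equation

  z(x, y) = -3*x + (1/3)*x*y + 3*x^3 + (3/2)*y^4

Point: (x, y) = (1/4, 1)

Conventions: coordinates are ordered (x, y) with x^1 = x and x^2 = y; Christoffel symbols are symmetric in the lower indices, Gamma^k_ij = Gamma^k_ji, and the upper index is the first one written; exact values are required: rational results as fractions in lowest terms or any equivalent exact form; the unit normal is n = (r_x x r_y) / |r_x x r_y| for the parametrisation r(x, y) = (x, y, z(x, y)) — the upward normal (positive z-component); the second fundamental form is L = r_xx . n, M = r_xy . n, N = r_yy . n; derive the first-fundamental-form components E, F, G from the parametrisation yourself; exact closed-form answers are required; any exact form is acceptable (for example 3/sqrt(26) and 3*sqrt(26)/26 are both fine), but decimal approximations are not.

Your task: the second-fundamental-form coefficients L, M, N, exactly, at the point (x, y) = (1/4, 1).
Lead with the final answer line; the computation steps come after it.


Answer: L = 216*sqrt(97769)/97769, M = 16*sqrt(97769)/97769, N = 864*sqrt(97769)/97769

z_x = -101/48, z_y = 73/12, z_xx = 9/2, z_xy = 1/3, z_yy = 18
E = 12505/2304, F = -7373/576, G = 5473/144; answer radicand W^2 = 97769/2304
unnormalised second-form numerators: l = 9/2, m = 1/3, n = 18; L = l/sqrt(97769/2304), and similarly M = m/sqrt(W^2), N = n/sqrt(W^2)


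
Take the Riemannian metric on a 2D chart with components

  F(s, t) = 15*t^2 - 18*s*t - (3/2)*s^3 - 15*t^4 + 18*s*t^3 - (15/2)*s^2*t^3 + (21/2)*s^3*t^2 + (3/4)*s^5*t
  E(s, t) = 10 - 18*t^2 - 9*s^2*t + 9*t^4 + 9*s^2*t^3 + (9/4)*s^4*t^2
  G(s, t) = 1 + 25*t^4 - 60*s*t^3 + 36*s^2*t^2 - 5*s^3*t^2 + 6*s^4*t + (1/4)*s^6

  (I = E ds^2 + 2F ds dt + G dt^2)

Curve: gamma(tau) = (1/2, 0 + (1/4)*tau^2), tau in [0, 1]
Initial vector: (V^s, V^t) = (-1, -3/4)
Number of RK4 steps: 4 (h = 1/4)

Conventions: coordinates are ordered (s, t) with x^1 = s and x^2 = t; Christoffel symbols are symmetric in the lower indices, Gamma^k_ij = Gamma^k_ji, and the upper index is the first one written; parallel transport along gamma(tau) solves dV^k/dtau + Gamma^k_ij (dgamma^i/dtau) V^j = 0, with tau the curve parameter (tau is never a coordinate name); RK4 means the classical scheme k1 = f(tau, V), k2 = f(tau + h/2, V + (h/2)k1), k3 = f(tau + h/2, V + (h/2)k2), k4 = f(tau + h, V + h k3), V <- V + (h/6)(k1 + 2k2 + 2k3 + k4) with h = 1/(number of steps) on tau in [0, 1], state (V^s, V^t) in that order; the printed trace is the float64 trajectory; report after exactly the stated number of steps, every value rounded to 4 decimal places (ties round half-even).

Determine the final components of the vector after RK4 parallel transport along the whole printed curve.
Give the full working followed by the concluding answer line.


gamma'(tau) = (0, (1/2)*tau); f(tau, V)^k = -Gamma^k_ij(gamma(tau)) gamma'^i(tau) V^j; h = 1/4; intermediate values shown to 6 dp
curve data and Christoffel symbols at the stage parameters:
  tau = 0.000000: gamma = (0.500000, 0.000000), gamma' = (0.000000, 0.000000); Gamma_sss = 0.000000, Gamma_sst = -0.112456, Gamma_stt = -0.899649, Gamma_tss = 0.000000, Gamma_tst = 0.002343, Gamma_ttt = 0.018743
  tau = 0.125000: gamma = (0.500000, 0.003906), gamma' = (0.000000, 0.062500); Gamma_sss = -0.001758, Gamma_sst = -0.119514, Gamma_stt = -0.888151, Gamma_tss = 0.000043, Gamma_tst = 0.002955, Gamma_ttt = 0.021961
  tau = 0.250000: gamma = (0.500000, 0.015625), gamma' = (0.000000, 0.125000); Gamma_sss = -0.007035, Gamma_sst = -0.140707, Gamma_stt = -0.853624, Gamma_tss = 0.000254, Gamma_tst = 0.005084, Gamma_ttt = 0.030842
  tau = 0.375000: gamma = (0.500000, 0.035156), gamma' = (0.000000, 0.187500); Gamma_sss = -0.015850, Gamma_sst = -0.176110, Gamma_stt = -0.796019, Gamma_tss = 0.000860, Gamma_tst = 0.009551, Gamma_ttt = 0.043172
  tau = 0.500000: gamma = (0.500000, 0.062500), gamma' = (0.000000, 0.250000); Gamma_sss = -0.028238, Gamma_sst = -0.225901, Gamma_stt = -0.715352, Gamma_tss = 0.002195, Gamma_tst = 0.017560, Gamma_ttt = 0.055607
  tau = 0.625000: gamma = (0.500000, 0.097656), gamma' = (0.000000, 0.312500); Gamma_sss = -0.044285, Gamma_sst = -0.290507, Gamma_stt = -0.611719, Gamma_tss = 0.004644, Gamma_tst = 0.030467, Gamma_ttt = 0.064154
  tau = 0.750000: gamma = (0.500000, 0.140625), gamma' = (0.000000, 0.375000); Gamma_sss = -0.064199, Gamma_sst = -0.370929, Gamma_stt = -0.485062, Gamma_tss = 0.008570, Gamma_tst = 0.049514, Gamma_ttt = 0.064749
  tau = 0.875000: gamma = (0.500000, 0.191406), gamma' = (0.000000, 0.437500); Gamma_sss = -0.088447, Gamma_sst = -0.469310, Gamma_stt = -0.334534, Gamma_tss = 0.014233, Gamma_tst = 0.075524, Gamma_ttt = 0.053835
  tau = 1.000000: gamma = (0.500000, 0.250000), gamma' = (0.000000, 0.500000); Gamma_sss = -0.117979, Gamma_sst = -0.589897, Gamma_stt = -0.157306, Gamma_tss = 0.021697, Gamma_tst = 0.108487, Gamma_ttt = 0.028930
step 0: V^s = -1.0000, V^t = -0.7500
step 1: k1 = (0.000000, 0.000000), k2 = (-0.049102, 0.001214), k3 = (-0.049139, 0.001215), k4 = (-0.097799, 0.003534); V <- V + (h/6)(k1 + 2k2 + 2k3 + k4): V^s = -1.0123, V^t = -0.7497
step 2: k1 = (-0.097794, 0.003533), k2 = (-0.145651, 0.007899), k3 = (-0.145767, 0.007906), k4 = (-0.192938, 0.014998); V <- V + (h/6)(k1 + 2k2 + 2k3 + k4): V^s = -1.0487, V^t = -0.7476
step 3: k1 = (-0.192916, 0.014996), k2 = (-0.239937, 0.025164), k3 = (-0.240228, 0.025194), k4 = (-0.289055, 0.038585); V <- V + (h/6)(k1 + 2k2 + 2k3 + k4): V^s = -1.1088, V^t = -0.7411
step 4: k1 = (-0.289037, 0.038582), k2 = (-0.342837, 0.055171), k3 = (-0.343914, 0.055344), k4 = (-0.409589, 0.075327); V <- V + (h/6)(k1 + 2k2 + 2k3 + k4): V^s = -1.1951, V^t = -0.7272

Answer: V^s = -1.1951, V^t = -0.7272


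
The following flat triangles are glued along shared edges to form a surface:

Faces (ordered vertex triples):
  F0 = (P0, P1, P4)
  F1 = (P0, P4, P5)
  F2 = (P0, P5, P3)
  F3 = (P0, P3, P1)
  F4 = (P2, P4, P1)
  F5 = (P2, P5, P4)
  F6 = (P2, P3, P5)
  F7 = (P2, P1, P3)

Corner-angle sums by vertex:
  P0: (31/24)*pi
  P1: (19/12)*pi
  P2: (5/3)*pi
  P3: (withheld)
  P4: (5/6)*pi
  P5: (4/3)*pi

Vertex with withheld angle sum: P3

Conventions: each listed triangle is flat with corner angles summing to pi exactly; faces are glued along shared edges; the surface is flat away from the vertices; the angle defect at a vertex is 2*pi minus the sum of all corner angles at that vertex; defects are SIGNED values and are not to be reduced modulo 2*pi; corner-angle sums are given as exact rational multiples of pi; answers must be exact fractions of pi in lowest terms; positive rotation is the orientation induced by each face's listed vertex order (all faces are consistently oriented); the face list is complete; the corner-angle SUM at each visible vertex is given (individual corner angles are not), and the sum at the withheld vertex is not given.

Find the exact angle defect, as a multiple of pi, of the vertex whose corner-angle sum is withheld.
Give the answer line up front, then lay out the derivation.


Answer: defect(P3) = (17/24)*pi

V = 6, E = 12, F = 8; chi = V - E + F = 2
Gauss-Bonnet: total defect = 2*pi*chi = 4*pi; visible defects sum to (79/24)*pi


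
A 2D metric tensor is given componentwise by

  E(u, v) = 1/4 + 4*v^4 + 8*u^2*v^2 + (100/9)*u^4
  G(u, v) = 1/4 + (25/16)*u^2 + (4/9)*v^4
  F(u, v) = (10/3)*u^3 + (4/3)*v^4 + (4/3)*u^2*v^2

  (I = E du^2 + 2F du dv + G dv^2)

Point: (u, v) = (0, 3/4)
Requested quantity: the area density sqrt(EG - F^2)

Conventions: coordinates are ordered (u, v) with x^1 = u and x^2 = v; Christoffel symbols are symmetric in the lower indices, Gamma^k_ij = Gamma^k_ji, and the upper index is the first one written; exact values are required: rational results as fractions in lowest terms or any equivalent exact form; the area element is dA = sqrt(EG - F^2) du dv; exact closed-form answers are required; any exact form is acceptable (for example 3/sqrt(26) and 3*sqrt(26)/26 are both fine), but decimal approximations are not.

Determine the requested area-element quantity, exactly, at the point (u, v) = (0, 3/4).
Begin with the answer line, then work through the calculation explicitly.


Answer: sqrt(EG - F^2) = sqrt(106)/16

E = 97/64, F = 27/64, G = 25/64; EG - F^2 = 53/128


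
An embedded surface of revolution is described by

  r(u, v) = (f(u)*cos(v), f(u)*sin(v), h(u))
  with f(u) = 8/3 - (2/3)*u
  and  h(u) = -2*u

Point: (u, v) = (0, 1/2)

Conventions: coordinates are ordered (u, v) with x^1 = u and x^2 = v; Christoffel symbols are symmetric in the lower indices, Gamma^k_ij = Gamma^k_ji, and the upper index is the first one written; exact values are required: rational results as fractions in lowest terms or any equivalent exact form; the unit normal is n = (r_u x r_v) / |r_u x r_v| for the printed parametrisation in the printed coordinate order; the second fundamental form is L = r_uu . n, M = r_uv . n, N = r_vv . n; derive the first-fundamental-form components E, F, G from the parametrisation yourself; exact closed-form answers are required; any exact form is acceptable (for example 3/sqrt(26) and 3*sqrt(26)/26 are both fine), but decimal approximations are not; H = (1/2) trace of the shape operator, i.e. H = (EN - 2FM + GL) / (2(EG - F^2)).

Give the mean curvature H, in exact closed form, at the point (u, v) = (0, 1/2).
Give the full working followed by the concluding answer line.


f = 8/3, f' = -2/3, f'' = 0, h' = -2, h'' = 0
E = 40/9, F = 0, G = 64/9; answer radicand W^2 = 40/9
unnormalised second-form numerators: l = 0, m = 0, n = -16/3; L = l/sqrt(40/9), and similarly M = m/sqrt(W^2), N = n/sqrt(W^2)
H = (E*n - 2*F*m + G*l) / (2*(EG - F^2)*sqrt(W^2)); E*n - 2*F*m + G*l = -640/27, EG - F^2 = 2560/81, so H = (-3/8)/sqrt(40/9)

Answer: H = -9*sqrt(10)/160


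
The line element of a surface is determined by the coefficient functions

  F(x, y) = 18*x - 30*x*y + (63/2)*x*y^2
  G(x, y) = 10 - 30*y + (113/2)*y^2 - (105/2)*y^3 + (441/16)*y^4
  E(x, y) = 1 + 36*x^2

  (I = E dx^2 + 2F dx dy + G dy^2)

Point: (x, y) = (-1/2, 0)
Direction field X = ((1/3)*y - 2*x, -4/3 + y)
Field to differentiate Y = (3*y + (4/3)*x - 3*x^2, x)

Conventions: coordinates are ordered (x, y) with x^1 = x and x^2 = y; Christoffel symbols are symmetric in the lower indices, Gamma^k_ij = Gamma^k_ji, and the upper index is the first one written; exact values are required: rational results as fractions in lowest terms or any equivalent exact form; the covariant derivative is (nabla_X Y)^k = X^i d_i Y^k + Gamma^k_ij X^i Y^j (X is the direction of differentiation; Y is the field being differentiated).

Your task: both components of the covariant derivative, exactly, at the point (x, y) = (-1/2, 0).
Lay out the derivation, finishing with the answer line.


E = 10, F = -9, G = 10 at the point
E_x = -36, E_y = 0, F_x = 18, F_y = 15, G_x = 0, G_y = -30
EG - F^2 = 19;  g^inv = (1/19) * [[10, 9], [9, 10]]
first-kind symbols [ij,l] = (1/2)(d_i g_jl + d_j g_il - d_l g_ij): [xx,x] = E_x/2 = -18, [xx,y] = F_x - E_y/2 = 18, [xy,x] = E_y/2 = 0, [xy,y] = G_x/2 = 0, [yy,x] = F_y - G_x/2 = 15, [yy,y] = G_y/2 = -15
Gamma^x_ij = (G*[ij,x] - F*[ij,y])/(EG - F^2), Gamma^y_ij = (E*[ij,y] - F*[ij,x])/(EG - F^2)
Gamma_xxx = -18/19, Gamma_xxy = 0, Gamma_xyy = 15/19, Gamma_yxx = 18/19, Gamma_yxy = 0, Gamma_yyy = -15/19
X = (1, -4/3), Y = (-17/12, -1/2) at the point

Answer: (nabla_X Y)^x = 251/114, (nabla_X Y)^y = -33/38


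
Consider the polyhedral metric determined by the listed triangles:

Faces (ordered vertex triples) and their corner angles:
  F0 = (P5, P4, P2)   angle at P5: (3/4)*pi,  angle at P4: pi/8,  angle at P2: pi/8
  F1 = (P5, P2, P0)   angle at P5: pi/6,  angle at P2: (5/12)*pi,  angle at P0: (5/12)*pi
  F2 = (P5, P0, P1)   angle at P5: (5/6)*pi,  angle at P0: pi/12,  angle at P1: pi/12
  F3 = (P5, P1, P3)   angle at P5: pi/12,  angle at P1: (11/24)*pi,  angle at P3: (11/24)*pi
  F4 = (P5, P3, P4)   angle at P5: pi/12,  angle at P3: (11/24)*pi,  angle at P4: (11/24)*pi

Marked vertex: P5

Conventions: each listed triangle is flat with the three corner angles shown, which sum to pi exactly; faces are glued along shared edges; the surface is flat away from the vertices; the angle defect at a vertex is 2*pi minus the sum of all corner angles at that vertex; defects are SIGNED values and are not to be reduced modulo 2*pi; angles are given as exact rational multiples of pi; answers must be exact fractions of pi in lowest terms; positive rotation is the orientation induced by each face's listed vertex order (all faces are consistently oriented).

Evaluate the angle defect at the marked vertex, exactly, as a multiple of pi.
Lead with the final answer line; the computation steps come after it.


Answer: defect(P5) = pi/12

Sum of corner angles at P5: (23/12)*pi
defect = 2*pi - (23/12)*pi


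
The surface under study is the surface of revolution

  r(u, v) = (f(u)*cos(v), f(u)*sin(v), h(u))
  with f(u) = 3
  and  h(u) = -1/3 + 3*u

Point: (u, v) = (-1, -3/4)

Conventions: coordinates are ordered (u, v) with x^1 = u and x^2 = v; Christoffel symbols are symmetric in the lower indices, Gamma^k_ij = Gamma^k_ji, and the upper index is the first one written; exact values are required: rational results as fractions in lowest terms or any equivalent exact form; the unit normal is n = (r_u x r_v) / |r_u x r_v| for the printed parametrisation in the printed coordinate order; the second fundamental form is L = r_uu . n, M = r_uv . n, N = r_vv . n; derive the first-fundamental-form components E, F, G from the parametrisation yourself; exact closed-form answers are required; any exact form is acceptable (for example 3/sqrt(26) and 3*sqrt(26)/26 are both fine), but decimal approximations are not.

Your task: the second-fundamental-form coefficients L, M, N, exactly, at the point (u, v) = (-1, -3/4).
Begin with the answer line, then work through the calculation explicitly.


Answer: L = 0, M = 0, N = 3

f = 3, f' = 0, f'' = 0, h' = 3, h'' = 0
E = 9, F = 0, G = 9; answer radicand W^2 = 9
unnormalised second-form numerators: l = 0, m = 0, n = 9; L = l/sqrt(9), and similarly M = m/sqrt(W^2), N = n/sqrt(W^2)


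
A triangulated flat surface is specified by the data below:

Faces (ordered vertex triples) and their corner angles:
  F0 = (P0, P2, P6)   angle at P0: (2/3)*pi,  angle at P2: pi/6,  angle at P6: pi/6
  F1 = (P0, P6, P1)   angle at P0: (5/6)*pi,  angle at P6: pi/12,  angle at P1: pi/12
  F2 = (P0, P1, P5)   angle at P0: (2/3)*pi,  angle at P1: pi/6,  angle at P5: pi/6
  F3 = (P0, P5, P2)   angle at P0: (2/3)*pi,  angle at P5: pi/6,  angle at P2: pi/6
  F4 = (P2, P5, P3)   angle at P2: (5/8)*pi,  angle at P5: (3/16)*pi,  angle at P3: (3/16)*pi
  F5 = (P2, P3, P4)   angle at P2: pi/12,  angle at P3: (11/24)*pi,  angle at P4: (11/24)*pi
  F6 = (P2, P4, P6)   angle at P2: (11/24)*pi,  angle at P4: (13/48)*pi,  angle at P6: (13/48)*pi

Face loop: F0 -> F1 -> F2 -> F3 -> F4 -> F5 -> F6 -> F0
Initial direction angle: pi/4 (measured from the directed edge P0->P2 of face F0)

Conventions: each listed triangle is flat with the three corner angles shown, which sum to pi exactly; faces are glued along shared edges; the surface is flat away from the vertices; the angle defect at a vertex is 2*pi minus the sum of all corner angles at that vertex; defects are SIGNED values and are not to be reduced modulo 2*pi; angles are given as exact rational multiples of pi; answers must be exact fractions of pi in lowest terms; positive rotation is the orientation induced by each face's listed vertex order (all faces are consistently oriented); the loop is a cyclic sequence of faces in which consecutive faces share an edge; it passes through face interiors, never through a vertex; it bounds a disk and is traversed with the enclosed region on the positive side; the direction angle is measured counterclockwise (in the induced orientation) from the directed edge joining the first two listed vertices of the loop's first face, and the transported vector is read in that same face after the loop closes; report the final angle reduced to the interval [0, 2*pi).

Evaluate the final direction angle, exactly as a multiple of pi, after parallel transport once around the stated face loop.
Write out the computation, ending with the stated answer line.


enclosed vertex P0: corner angles sum to (17/6)*pi, defect = 2*pi - (17/6)*pi = (-5/6)*pi
enclosed vertex P2: corner angles sum to (3/2)*pi, defect = 2*pi - (3/2)*pi = pi/2
the rotation equals the total enclosed defect, so the final angle is initial + defects (mod 2*pi)
final angle = pi/4 - pi/3 = (23/12)*pi (mod 2*pi)

Answer: final direction angle = (23/12)*pi


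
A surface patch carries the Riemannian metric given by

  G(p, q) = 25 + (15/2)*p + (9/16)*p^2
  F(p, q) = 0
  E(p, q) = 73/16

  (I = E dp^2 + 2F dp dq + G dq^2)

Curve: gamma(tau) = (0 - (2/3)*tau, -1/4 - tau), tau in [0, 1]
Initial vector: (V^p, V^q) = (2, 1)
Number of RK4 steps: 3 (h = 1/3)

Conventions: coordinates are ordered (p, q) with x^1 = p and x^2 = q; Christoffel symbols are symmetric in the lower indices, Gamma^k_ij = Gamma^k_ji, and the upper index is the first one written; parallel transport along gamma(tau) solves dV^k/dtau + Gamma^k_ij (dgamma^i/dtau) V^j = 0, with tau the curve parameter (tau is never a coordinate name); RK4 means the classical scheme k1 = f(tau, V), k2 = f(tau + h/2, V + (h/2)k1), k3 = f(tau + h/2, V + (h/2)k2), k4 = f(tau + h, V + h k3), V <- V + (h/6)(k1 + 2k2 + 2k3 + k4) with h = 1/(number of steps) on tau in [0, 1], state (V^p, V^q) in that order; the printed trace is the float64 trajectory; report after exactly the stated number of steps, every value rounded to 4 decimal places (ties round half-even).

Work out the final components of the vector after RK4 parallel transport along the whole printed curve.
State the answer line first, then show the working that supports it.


Answer: V^p = 1.0728, V^q = 1.3698

gamma'(tau) = (-2/3, -1); f(tau, V)^k = -Gamma^k_ij(gamma(tau)) gamma'^i(tau) V^j; h = 1/3; intermediate values shown to 6 dp
curve data and Christoffel symbols at the stage parameters:
  tau = 0.000000: gamma = (0.000000, -0.250000), gamma' = (-0.666667, -1.000000); Gamma_ppp = 0.000000, Gamma_ppq = 0.000000, Gamma_pqq = -0.821918, Gamma_qpp = 0.000000, Gamma_qpq = 0.150000, Gamma_qqq = 0.000000
  tau = 0.166667: gamma = (-0.111111, -0.416667), gamma' = (-0.666667, -1.000000); Gamma_ppp = 0.000000, Gamma_ppq = 0.000000, Gamma_pqq = -0.808219, Gamma_qpp = 0.000000, Gamma_qpq = 0.152542, Gamma_qqq = 0.000000
  tau = 0.333333: gamma = (-0.222222, -0.583333), gamma' = (-0.666667, -1.000000); Gamma_ppp = 0.000000, Gamma_ppq = 0.000000, Gamma_pqq = -0.794521, Gamma_qpp = 0.000000, Gamma_qpq = 0.155172, Gamma_qqq = 0.000000
  tau = 0.500000: gamma = (-0.333333, -0.750000), gamma' = (-0.666667, -1.000000); Gamma_ppp = 0.000000, Gamma_ppq = 0.000000, Gamma_pqq = -0.780822, Gamma_qpp = 0.000000, Gamma_qpq = 0.157895, Gamma_qqq = 0.000000
  tau = 0.666667: gamma = (-0.444444, -0.916667), gamma' = (-0.666667, -1.000000); Gamma_ppp = 0.000000, Gamma_ppq = 0.000000, Gamma_pqq = -0.767123, Gamma_qpp = 0.000000, Gamma_qpq = 0.160714, Gamma_qqq = 0.000000
  tau = 0.833333: gamma = (-0.555556, -1.083333), gamma' = (-0.666667, -1.000000); Gamma_ppp = 0.000000, Gamma_ppq = 0.000000, Gamma_pqq = -0.753425, Gamma_qpp = 0.000000, Gamma_qpq = 0.163636, Gamma_qqq = 0.000000
  tau = 1.000000: gamma = (-0.666667, -1.250000), gamma' = (-0.666667, -1.000000); Gamma_ppp = 0.000000, Gamma_ppq = 0.000000, Gamma_pqq = -0.739726, Gamma_qpp = 0.000000, Gamma_qpq = 0.166667, Gamma_qqq = 0.000000
step 0: V^p = 2.0000, V^q = 1.0000
step 1: k1 = (-0.821918, 0.400000), k2 = (-0.862100, 0.392663), k3 = (-0.861112, 0.391517), k4 = (-0.898210, 0.382753); V <- V + (h/6)(k1 + 2k2 + 2k3 + k4): V^p = 1.7130, V^q = 1.1306
step 2: k1 = (-0.898299, 0.382766), k2 = (-0.932623, 0.372557), k3 = (-0.931294, 0.371475), k4 = (-0.962312, 0.359812); V <- V + (h/6)(k1 + 2k2 + 2k3 + k4): V^p = 1.4025, V^q = 1.2545
step 3: k1 = (-0.962388, 0.359817), k2 = (-0.990385, 0.346654), k3 = (-0.988733, 0.345651), k4 = (-1.013246, 0.331016); V <- V + (h/6)(k1 + 2k2 + 2k3 + k4): V^p = 1.0728, V^q = 1.3698


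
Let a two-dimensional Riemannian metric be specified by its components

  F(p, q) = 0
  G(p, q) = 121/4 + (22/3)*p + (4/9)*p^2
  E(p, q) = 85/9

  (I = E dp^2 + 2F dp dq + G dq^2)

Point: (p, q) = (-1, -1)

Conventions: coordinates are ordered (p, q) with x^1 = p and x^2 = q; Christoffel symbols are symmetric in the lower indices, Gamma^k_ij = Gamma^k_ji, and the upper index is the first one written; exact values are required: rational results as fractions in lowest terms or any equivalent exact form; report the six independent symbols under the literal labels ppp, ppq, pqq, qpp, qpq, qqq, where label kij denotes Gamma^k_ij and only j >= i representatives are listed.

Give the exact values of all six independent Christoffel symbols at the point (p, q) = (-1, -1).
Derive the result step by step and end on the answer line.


E = 85/9, F = 0, G = 841/36 at the point
E_p = 0, E_q = 0, F_p = 0, F_q = 0, G_p = 58/9, G_q = 0
EG - F^2 = 71485/324;  g^inv = (324/71485) * [[841/36, 0], [0, 85/9]]
first-kind symbols [ij,l] = (1/2)(d_i g_jl + d_j g_il - d_l g_ij): [pp,p] = E_p/2 = 0, [pp,q] = F_p - E_q/2 = 0, [pq,p] = E_q/2 = 0, [pq,q] = G_p/2 = 29/9, [qq,p] = F_q - G_p/2 = -29/9, [qq,q] = G_q/2 = 0
Gamma^p_ij = (G*[ij,p] - F*[ij,q])/(EG - F^2), Gamma^q_ij = (E*[ij,q] - F*[ij,p])/(EG - F^2)

Answer: Gamma_ppp = 0, Gamma_ppq = 0, Gamma_pqq = -29/85, Gamma_qpp = 0, Gamma_qpq = 4/29, Gamma_qqq = 0


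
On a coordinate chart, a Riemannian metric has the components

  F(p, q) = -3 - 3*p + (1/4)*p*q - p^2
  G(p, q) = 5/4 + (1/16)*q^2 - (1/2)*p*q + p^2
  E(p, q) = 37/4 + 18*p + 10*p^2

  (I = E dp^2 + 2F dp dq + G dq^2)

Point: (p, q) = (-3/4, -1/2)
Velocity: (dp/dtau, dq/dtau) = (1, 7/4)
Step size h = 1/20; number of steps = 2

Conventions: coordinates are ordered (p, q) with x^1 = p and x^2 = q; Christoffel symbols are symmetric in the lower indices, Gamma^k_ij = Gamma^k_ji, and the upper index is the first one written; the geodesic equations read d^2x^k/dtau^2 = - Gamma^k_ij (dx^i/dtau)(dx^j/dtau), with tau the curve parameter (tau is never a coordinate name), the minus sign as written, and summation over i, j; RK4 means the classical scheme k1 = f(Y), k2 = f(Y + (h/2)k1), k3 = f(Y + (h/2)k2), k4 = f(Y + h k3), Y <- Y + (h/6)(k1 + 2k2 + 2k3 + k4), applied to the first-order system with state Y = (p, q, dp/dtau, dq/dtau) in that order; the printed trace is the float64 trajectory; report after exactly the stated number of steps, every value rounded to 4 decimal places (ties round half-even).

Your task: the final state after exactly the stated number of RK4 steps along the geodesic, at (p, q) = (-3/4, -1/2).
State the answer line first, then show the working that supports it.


Answer: p = -0.6558, q = -0.3199, dp/dtau = 0.8677, dq/dtau = 1.8302

f(Y) = (dp/dtau, dq/dtau, -Gamma^p_ij Y'^i Y'^j, -Gamma^q_ij Y'^i Y'^j) with the Gammas evaluated at the stage position; h = 0.050000; intermediate values shown to 6 dp
step 0: p = -0.7500, q = -0.5000, dp/dtau = 1.0000, dq/dtau = 1.7500
step 1:
  k1: at (p, q) = (-0.750000, -0.500000), (dp/dtau, dq/dtau) = (1.000000, 1.750000); Gamma_ppp = 0.623574, Gamma_ppq = -0.988593, Gamma_pqq = 1.178707, Gamma_qpp = -0.527250, Gamma_qpq = -1.115336, Gamma_qqq = 0.970849; k1 = (1.000000, 1.750000, -0.773289, 1.457700)
  k2: at (p, q) = (-0.725000, -0.456250), (dp/dtau, dq/dtau) = (0.980668, 1.786442); Gamma_ppp = 0.966358, Gamma_ppq = -1.024360, Gamma_pqq = 1.178444, Gamma_qpp = -0.270316, Gamma_qpq = -1.176504, Gamma_qqq = 1.014584; k2 = (0.980668, 1.786442, -1.101046, 1.144297)
  k3: at (p, q) = (-0.725483, -0.455339), (dp/dtau, dq/dtau) = (0.972474, 1.778607); Gamma_ppp = 0.961216, Gamma_ppq = -1.024844, Gamma_pqq = 1.180153, Gamma_qpp = -0.273828, Gamma_qpq = -1.176287, Gamma_qqq = 1.015021; k3 = (0.972474, 1.778607, -1.097136, 1.117126)
  k4: at (p, q) = (-0.701376, -0.411070), (dp/dtau, dq/dtau) = (0.945143, 1.805856); Gamma_ppp = 1.272009, Gamma_ppq = -1.045995, Gamma_pqq = 1.165587, Gamma_qpp = -0.016418, Gamma_qpq = -1.227885, Gamma_qqq = 1.046574; k4 = (0.945143, 1.805856, -1.366801, 0.793155)
  Y <- Y + (h/6)(k1 + 2k2 + 2k3 + k4): p = -0.7012, q = -0.4110, dp/dtau = 0.9455, dq/dtau = 1.8064
step 2:
  k1: at (p, q) = (-0.701238, -0.410950), (dp/dtau, dq/dtau) = (0.945530, 1.806447); Gamma_ppp = 1.273594, Gamma_ppq = -1.045996, Gamma_pqq = 1.165345, Gamma_qpp = -0.015073, Gamma_qpq = -1.228083, Gamma_qqq = 1.046629; k1 = (0.945530, 1.806447, -1.368215, 0.793314)
  k2: at (p, q) = (-0.677600, -0.365789), (dp/dtau, dq/dtau) = (0.911324, 1.826280); Gamma_ppp = 1.547769, Gamma_ppq = -1.053255, Gamma_pqq = 1.137974, Gamma_qpp = 0.235629, Gamma_qpq = -1.269592, Gamma_qqq = 1.066259; k2 = (0.911324, 1.826280, -1.574988, 0.474062)
  k3: at (p, q) = (-0.678455, -0.365293), (dp/dtau, dq/dtau) = (0.906155, 1.818299); Gamma_ppp = 1.540371, Gamma_ppq = -1.054414, Gamma_pqq = 1.140902, Gamma_qpp = 0.228928, Gamma_qpq = -1.269357, Gamma_qqq = 1.067148; k3 = (0.906155, 1.818299, -1.562255, 0.466745)
  k4: at (p, q) = (-0.655930, -0.320035), (dp/dtau, dq/dtau) = (0.867417, 1.829785); Gamma_ppp = 1.768634, Gamma_ppq = -1.050329, Gamma_pqq = 1.105343, Gamma_qpp = 0.458737, Gamma_qpq = -1.300421, Gamma_qqq = 1.076373; k4 = (0.867417, 1.829785, -1.697417, 0.179043)
  Y <- Y + (h/6)(k1 + 2k2 + 2k3 + k4): p = -0.6558, q = -0.3199, dp/dtau = 0.8677, dq/dtau = 1.8302


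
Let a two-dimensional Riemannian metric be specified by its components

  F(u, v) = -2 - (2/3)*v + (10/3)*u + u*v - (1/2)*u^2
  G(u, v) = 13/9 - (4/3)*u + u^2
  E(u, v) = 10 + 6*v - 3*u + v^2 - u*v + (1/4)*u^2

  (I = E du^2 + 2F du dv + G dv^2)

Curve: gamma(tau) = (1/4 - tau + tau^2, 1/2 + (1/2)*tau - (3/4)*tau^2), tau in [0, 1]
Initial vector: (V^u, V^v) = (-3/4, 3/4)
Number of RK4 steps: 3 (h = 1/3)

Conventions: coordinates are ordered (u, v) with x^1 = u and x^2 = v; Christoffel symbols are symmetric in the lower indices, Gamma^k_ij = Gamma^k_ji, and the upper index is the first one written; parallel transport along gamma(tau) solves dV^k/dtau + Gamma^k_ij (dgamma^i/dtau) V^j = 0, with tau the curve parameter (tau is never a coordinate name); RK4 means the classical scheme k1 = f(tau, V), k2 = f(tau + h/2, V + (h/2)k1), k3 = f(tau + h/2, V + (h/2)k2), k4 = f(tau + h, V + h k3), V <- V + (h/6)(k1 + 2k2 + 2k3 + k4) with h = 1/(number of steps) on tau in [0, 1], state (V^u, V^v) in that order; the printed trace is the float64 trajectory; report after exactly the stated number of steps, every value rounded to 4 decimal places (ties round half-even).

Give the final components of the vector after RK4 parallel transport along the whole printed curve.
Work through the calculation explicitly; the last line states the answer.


gamma'(tau) = (-1 + 2*tau, 1/2 - (3/2)*tau); f(tau, V)^k = -Gamma^k_ij(gamma(tau)) gamma'^i(tau) V^j; h = 1/3; intermediate values shown to 6 dp
curve data and Christoffel symbols at the stage parameters:
  tau = 0.000000: gamma = (0.250000, 0.500000), gamma' = (-1.000000, 0.500000); Gamma_uuu = -0.134310, Gamma_uuv = 0.268620, Gamma_uvv = 0.000000, Gamma_vuu = 0.016581, Gamma_vuv = -0.033163, Gamma_vvv = 0.000000
  tau = 0.166667: gamma = (0.111111, 0.562500), gamma' = (-0.666667, 0.250000); Gamma_uuu = -0.128863, Gamma_uuv = 0.257725, Gamma_uvv = 0.000000, Gamma_vuu = 0.020414, Gamma_vuv = -0.040828, Gamma_vvv = 0.000000
  tau = 0.333333: gamma = (0.027778, 0.583333), gamma' = (-0.333333, 0.000000); Gamma_uuu = -0.126137, Gamma_uuv = 0.252273, Gamma_uvv = 0.000000, Gamma_vuu = 0.022577, Gamma_vuv = -0.045154, Gamma_vvv = 0.000000
  tau = 0.500000: gamma = (0.000000, 0.562500), gamma' = (0.000000, -0.250000); Gamma_uuu = -0.126009, Gamma_uuv = 0.252019, Gamma_uvv = 0.000000, Gamma_vuu = 0.023581, Gamma_vuv = -0.047161, Gamma_vvv = 0.000000
  tau = 0.666667: gamma = (0.027778, 0.500000), gamma' = (0.333333, -0.500000); Gamma_uuu = -0.128533, Gamma_uuv = 0.257066, Gamma_uvv = 0.000000, Gamma_vuu = 0.023556, Gamma_vuv = -0.047112, Gamma_vvv = 0.000000
  tau = 0.833333: gamma = (0.111111, 0.395833), gamma' = (0.666667, -0.750000); Gamma_uuu = -0.133974, Gamma_uuv = 0.267949, Gamma_uvv = 0.000000, Gamma_vuu = 0.022283, Gamma_vuv = -0.044565, Gamma_vvv = 0.000000
  tau = 1.000000: gamma = (0.250000, 0.250000), gamma' = (1.000000, -1.000000); Gamma_uuu = -0.142834, Gamma_uuv = 0.285669, Gamma_uvv = 0.000000, Gamma_vuu = 0.019045, Gamma_vuv = -0.038089, Gamma_vvv = 0.000000
step 0: V^u = -0.7500, V^v = 0.7500
step 1: k1 = (0.402929, -0.049744), k2 = (0.230097, -0.036451), k3 = (0.234808, -0.037197), k4 = (0.090269, -0.016157); V <- V + (h/6)(k1 + 2k2 + 2k3 + k4): V^u = -0.6709, V^v = 0.7382
step 2: k1 = (0.090283, -0.016160), k2 = (-0.041325, 0.007733), k3 = (-0.042707, 0.007992), k4 = (-0.180904, 0.033154); V <- V + (h/6)(k1 + 2k2 + 2k3 + k4): V^u = -0.6853, V^v = 0.7408
step 3: k1 = (-0.180930, 0.033158), k2 = (-0.341012, 0.056717), k3 = (-0.349458, 0.058122), k4 = (-0.560746, 0.074766); V <- V + (h/6)(k1 + 2k2 + 2k3 + k4): V^u = -0.8032, V^v = 0.7596

Answer: V^u = -0.8032, V^v = 0.7596


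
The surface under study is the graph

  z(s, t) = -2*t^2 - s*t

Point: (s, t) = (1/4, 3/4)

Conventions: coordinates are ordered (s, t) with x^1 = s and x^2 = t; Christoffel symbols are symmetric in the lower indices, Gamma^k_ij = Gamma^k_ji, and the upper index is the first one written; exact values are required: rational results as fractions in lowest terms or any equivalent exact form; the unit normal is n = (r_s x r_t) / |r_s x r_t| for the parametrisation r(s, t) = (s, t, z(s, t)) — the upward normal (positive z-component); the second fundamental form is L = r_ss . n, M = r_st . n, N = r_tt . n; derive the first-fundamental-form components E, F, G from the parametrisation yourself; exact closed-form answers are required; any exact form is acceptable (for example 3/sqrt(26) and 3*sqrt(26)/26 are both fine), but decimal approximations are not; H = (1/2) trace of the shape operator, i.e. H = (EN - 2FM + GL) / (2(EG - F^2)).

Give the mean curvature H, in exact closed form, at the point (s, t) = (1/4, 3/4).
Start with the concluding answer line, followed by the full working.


Answer: H = -11*sqrt(194)/9409

z_s = -3/4, z_t = -13/4, z_ss = 0, z_st = -1, z_tt = -4
E = 25/16, F = 39/16, G = 185/16; answer radicand W^2 = 97/8
unnormalised second-form numerators: l = 0, m = -1, n = -4; L = l/sqrt(97/8), and similarly M = m/sqrt(W^2), N = n/sqrt(W^2)
H = (E*n - 2*F*m + G*l) / (2*(EG - F^2)*sqrt(W^2)); E*n - 2*F*m + G*l = -11/8, EG - F^2 = 97/8, so H = (-11/194)/sqrt(97/8)


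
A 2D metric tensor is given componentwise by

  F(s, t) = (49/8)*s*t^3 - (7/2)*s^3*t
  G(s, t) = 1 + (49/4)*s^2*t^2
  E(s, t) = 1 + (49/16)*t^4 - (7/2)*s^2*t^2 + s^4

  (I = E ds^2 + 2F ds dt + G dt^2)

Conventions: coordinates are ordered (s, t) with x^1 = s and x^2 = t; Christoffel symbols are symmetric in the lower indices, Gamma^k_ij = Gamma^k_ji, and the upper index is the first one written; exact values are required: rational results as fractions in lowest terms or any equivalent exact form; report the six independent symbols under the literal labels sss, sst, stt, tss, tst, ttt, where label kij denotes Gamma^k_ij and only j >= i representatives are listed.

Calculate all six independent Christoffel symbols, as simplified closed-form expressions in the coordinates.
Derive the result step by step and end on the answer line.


E = 1 + (49/16)*t^4 - (7/2)*s^2*t^2 + s^4; F = (49/8)*s*t^3 - (7/2)*s^3*t; G = 1 + (49/4)*s^2*t^2
Gamma^k_ij = (1/2) g^{kl} (d_i g_jl + d_j g_il - d_l g_ij), with g^inv = (1/(EG-F^2)) [[G, -F], [-F, E]]
first partials: E_s = -7*s*t^2 + 4*s^3, E_t = (49/4)*t^3 - 7*s^2*t, F_s = (49/8)*t^3 - (21/2)*s^2*t, F_t = (147/8)*s*t^2 - (7/2)*s^3, G_s = (49/2)*s*t^2, G_t = (49/2)*s^2*t
D = EG - F^2 = 1 + (49/16)*t^4 + (35/4)*s^2*t^2 + s^4
expanded: Gamma^s_ss = (G E_s - 2F F_s + F E_t)/(2D), Gamma^s_st = (G E_t - F G_s)/(2D), Gamma^s_tt = (2G F_t - G G_s - F G_t)/(2D), Gamma^t_ss = (2E F_s - E E_t - F E_s)/(2D), Gamma^t_st = (E G_s - F E_t)/(2D), Gamma^t_tt = (E G_t - 2F F_t + F G_s)/(2D); substitute and cancel common factors

Answer: Gamma_sss = (32*s^3 - 56*s*t^2)/(16*s^4 + 140*s^2*t^2 + 49*t^4 + 16), Gamma_sst = (-56*s^2*t + 98*t^3)/(16*s^4 + 140*s^2*t^2 + 49*t^4 + 16), Gamma_stt = (-56*s^3 + 98*s*t^2)/(16*s^4 + 140*s^2*t^2 + 49*t^4 + 16), Gamma_tss = -112*s^2*t/(16*s^4 + 140*s^2*t^2 + 49*t^4 + 16), Gamma_tst = 196*s*t^2/(16*s^4 + 140*s^2*t^2 + 49*t^4 + 16), Gamma_ttt = 196*s^2*t/(16*s^4 + 140*s^2*t^2 + 49*t^4 + 16)


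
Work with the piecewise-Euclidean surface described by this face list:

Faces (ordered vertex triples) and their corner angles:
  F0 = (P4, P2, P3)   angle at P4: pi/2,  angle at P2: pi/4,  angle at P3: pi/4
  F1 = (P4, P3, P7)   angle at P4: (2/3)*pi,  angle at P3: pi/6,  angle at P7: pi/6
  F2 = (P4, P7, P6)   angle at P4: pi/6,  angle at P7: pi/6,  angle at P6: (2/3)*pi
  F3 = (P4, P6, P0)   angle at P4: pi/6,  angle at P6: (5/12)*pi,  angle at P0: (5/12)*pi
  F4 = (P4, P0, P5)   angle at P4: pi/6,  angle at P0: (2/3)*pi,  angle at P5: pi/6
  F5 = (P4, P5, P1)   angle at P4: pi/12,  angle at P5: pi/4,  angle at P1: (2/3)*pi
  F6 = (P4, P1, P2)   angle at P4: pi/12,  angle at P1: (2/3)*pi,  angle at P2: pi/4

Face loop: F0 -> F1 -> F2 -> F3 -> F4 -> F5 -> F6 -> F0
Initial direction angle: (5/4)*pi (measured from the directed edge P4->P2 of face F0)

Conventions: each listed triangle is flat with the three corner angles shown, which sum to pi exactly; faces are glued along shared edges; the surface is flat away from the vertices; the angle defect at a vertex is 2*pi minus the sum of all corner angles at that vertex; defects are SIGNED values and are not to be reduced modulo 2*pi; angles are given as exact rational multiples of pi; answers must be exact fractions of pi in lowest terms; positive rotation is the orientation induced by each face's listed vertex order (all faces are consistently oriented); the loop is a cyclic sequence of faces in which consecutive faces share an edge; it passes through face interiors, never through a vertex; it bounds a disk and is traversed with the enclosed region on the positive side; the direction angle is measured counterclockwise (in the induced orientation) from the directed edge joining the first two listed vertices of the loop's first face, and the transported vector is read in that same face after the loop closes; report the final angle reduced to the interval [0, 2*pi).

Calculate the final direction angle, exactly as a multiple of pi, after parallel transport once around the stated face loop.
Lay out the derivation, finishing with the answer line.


enclosed vertex P4: corner angles sum to (11/6)*pi, defect = 2*pi - (11/6)*pi = pi/6
holonomy = initial angle + sum of enclosed defects (mod 2*pi), positive in the induced orientation
final angle = (5/4)*pi + pi/6 = (17/12)*pi (mod 2*pi)

Answer: final direction angle = (17/12)*pi


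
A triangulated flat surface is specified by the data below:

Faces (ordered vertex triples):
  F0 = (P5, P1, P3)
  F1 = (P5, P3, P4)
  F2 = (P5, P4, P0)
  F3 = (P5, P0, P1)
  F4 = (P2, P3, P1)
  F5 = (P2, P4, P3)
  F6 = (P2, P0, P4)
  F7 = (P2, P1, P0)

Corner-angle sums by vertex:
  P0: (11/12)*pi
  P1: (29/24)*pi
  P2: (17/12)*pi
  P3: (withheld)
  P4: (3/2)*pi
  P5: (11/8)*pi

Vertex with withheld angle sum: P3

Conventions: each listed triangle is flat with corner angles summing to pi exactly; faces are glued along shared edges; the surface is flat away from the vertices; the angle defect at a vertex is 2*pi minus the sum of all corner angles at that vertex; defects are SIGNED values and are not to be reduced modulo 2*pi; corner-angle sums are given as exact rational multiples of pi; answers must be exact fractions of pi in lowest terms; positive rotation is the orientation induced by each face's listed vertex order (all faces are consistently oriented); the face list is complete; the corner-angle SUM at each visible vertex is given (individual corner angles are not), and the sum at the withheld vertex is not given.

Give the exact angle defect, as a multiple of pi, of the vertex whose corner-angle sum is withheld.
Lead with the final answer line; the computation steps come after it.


Answer: defect(P3) = (5/12)*pi

V = 6, E = 12, F = 8; chi = V - E + F = 2
Gauss-Bonnet: total defect = 2*pi*chi = 4*pi; visible defects sum to (43/12)*pi


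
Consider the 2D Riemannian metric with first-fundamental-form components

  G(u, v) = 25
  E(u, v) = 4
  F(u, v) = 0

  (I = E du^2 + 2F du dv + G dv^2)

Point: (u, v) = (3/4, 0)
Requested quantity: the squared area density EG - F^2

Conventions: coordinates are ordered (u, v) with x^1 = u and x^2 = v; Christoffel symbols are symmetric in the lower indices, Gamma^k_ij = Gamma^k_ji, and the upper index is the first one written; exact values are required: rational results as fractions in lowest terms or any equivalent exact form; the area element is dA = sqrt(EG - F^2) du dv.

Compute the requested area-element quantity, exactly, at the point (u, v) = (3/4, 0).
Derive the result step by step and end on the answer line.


E = 4, F = 0, G = 25; EG - F^2 = 100

Answer: EG - F^2 = 100


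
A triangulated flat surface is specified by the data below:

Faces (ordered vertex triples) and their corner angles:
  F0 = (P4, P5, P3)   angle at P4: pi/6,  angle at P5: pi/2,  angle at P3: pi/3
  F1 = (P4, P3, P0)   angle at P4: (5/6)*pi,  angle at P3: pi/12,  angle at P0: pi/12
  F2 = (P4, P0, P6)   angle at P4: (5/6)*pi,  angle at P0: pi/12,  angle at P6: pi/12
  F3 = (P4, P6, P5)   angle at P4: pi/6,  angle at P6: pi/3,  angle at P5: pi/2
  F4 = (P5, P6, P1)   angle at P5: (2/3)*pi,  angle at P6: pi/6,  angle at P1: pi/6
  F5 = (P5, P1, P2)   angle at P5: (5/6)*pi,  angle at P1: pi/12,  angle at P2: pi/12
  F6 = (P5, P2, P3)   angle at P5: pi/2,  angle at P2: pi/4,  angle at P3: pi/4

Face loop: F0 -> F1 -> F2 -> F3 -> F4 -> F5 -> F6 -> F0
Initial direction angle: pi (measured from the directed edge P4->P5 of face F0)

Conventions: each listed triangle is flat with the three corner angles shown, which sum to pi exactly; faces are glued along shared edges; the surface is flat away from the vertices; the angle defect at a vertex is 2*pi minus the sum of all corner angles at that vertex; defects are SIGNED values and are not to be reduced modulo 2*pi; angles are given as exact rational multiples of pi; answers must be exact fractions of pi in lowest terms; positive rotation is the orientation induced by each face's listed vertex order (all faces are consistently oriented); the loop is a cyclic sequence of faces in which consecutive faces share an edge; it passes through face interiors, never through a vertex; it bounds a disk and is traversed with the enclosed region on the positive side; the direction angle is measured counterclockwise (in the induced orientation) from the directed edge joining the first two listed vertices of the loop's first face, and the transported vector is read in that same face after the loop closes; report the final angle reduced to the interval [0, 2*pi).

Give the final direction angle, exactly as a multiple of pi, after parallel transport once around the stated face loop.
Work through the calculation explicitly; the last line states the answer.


enclosed vertex P4: corner angles sum to 2*pi, defect = 2*pi - 2*pi = 0
enclosed vertex P5: corner angles sum to 3*pi, defect = 2*pi - 3*pi = -pi
final direction = starting direction + enclosed defect total, reduced mod 2*pi (induced orientation)
final angle = pi - pi = 0 (mod 2*pi)

Answer: final direction angle = 0


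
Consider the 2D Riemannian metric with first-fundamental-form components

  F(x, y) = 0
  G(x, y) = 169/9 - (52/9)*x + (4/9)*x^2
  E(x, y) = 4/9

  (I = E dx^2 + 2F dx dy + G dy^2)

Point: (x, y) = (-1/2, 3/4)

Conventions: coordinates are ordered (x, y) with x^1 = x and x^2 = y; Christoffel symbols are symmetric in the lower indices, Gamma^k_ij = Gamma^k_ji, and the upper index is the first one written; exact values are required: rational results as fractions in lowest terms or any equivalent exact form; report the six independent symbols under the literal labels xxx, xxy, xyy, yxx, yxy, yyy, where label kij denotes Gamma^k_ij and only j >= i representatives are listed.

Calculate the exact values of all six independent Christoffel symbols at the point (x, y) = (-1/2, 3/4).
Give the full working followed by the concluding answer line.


E = 4/9, F = 0, G = 196/9 at the point
E_x = 0, E_y = 0, F_x = 0, F_y = 0, G_x = -56/9, G_y = 0
EG - F^2 = 784/81;  g^inv = (81/784) * [[196/9, 0], [0, 4/9]]
first-kind symbols [ij,l] = (1/2)(d_i g_jl + d_j g_il - d_l g_ij): [xx,x] = E_x/2 = 0, [xx,y] = F_x - E_y/2 = 0, [xy,x] = E_y/2 = 0, [xy,y] = G_x/2 = -28/9, [yy,x] = F_y - G_x/2 = 28/9, [yy,y] = G_y/2 = 0
Gamma^x_ij = (G*[ij,x] - F*[ij,y])/(EG - F^2), Gamma^y_ij = (E*[ij,y] - F*[ij,x])/(EG - F^2)

Answer: Gamma_xxx = 0, Gamma_xxy = 0, Gamma_xyy = 7, Gamma_yxx = 0, Gamma_yxy = -1/7, Gamma_yyy = 0
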